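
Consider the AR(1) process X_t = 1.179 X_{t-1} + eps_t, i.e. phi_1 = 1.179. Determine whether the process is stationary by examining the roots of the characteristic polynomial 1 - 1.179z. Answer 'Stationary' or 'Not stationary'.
\text{Not stationary}

The AR(p) characteristic polynomial is P(z) = 1 - 1.179z.
Stationarity requires all roots to lie outside the unit circle, i.e. |z| > 1 for every root.
This is linear in z: 1 + (-1.179) z = 0  =>  z = -1/(-1.179) = 0.848176,  |z| = 0.848176.
Moduli of all roots: 0.8482.
All moduli strictly greater than 1? No.
Verdict: Not stationary.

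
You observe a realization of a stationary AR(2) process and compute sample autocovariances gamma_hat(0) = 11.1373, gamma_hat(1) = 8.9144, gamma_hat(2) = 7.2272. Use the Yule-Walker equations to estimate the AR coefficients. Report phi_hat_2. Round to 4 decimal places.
\hat\phi_{2} = 0.0230

The Yule-Walker equations for an AR(p) process read, in matrix form,
  Gamma_p phi = r_p,   with   (Gamma_p)_{ij} = gamma(|i - j|),
                       (r_p)_i = gamma(i),   i,j = 1..p.
Substitute the sample gammas (Toeplitz matrix and right-hand side of size 2):
  Gamma_p = [[11.1373, 8.9144], [8.9144, 11.1373]]
  r_p     = [8.9144, 7.2272]
Written out:
  11.1373 phi_1 + 8.9144 phi_2 = 8.9144
  8.9144 phi_1 + 11.1373 phi_2 = 7.2272
Solve by Cramer's rule:
  det = gamma(0)^2 - gamma(1)^2 = (11.1373)^2 - (8.9144)^2 = 124.03945129 - 79.46652736 = 44.57292393
  phi_hat_1 = [gamma(1) gamma(0) - gamma(1) gamma(2)] / det = [(8.9144)(11.1373) - (8.9144)(7.2272)] / 44.57292393 = 34.85619544 / 44.57292393 = 0.782
  phi_hat_2 = [gamma(0) gamma(2) - gamma(1)^2] / det = [(11.1373)(7.2272) - (8.9144)^2] / 44.57292393 = 1.0249672 / 44.57292393 = 0.023
So phi_hat = [0.7820, 0.0230].
Therefore phi_hat_2 = 0.0230.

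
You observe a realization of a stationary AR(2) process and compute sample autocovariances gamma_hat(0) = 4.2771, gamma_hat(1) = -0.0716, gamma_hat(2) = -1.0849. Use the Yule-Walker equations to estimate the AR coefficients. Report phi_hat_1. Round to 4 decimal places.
\hat\phi_{1} = -0.0210

The Yule-Walker equations for an AR(p) process read, in matrix form,
  Gamma_p phi = r_p,   with   (Gamma_p)_{ij} = gamma(|i - j|),
                       (r_p)_i = gamma(i),   i,j = 1..p.
Substitute the sample gammas (Toeplitz matrix and right-hand side of size 2):
  Gamma_p = [[4.2771, -0.0716], [-0.0716, 4.2771]]
  r_p     = [-0.0716, -1.0849]
Written out:
  4.2771 phi_1 - 0.0716 phi_2 = -0.0716
  -0.0716 phi_1 + 4.2771 phi_2 = -1.0849
Solve by Cramer's rule:
  det = gamma(0)^2 - gamma(1)^2 = (4.2771)^2 - (-0.0716)^2 = 18.29358441 - 0.00512656 = 18.28845785
  phi_hat_1 = [gamma(1) gamma(0) - gamma(1) gamma(2)] / det = [(-0.0716)(4.2771) - (-0.0716)(-1.0849)] / 18.28845785 = -0.3839192 / 18.28845785 = -0.021
  phi_hat_2 = [gamma(0) gamma(2) - gamma(1)^2] / det = [(4.2771)(-1.0849) - (-0.0716)^2] / 18.28845785 = -4.64535235 / 18.28845785 = -0.254
So phi_hat = [-0.0210, -0.2540].
Therefore phi_hat_1 = -0.0210.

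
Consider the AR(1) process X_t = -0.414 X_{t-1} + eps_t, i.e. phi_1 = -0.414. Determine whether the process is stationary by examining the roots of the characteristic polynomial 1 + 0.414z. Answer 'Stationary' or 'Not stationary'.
\text{Stationary}

The AR(p) characteristic polynomial is P(z) = 1 + 0.414z.
Stationarity requires all roots to lie outside the unit circle, i.e. |z| > 1 for every root.
This is linear in z: 1 + (0.414) z = 0  =>  z = -1/(0.414) = -2.415459,  |z| = 2.415459.
Moduli of all roots: 2.4155.
All moduli strictly greater than 1? Yes.
Verdict: Stationary.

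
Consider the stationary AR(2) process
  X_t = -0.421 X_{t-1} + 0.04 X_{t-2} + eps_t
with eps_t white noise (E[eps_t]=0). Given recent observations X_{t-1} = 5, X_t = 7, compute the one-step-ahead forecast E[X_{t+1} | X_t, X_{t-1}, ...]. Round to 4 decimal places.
E[X_{t+1} \mid \mathcal F_t] = -2.7470

For an AR(p) model X_t = c + sum_i phi_i X_{t-i} + eps_t, the
one-step-ahead conditional mean is
  E[X_{t+1} | X_t, ...] = c + sum_i phi_i X_{t+1-i}.
Substitute known values:
  E[X_{t+1} | ...] = (-0.421) * (7) + (0.04) * (5)
                   = -2.7470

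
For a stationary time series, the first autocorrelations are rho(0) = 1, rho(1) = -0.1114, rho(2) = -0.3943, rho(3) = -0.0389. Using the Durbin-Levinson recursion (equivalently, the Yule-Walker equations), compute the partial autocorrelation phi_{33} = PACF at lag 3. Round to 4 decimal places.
\phi_{33} = -0.1790

The PACF at lag k is phi_{kk}, the last component of the solution
to the Yule-Walker system G_k phi = r_k where
  (G_k)_{ij} = rho(|i - j|), (r_k)_i = rho(i), i,j = 1..k.
Equivalently, Durbin-Levinson gives phi_{kk} iteratively:
  phi_{11} = rho(1)
  phi_{kk} = [rho(k) - sum_{j=1..k-1} phi_{k-1,j} rho(k-j)]
            / [1 - sum_{j=1..k-1} phi_{k-1,j} rho(j)],
  phi_{k,j} = phi_{k-1,j} - phi_{kk} phi_{k-1,k-j},  j = 1..k-1.
Step k = 1:
  phi_11 = rho(1) = -0.1114.
Step k = 2:
  phi_22 = [rho(2) - phi_11 rho(1)] / [1 - phi_11 rho(1)] = [-0.3943 - (-0.1114)(-0.1114)] / [1 - (-0.1114)(-0.1114)]
         = -0.40670996 / 0.98759004 = -0.411821.
  Update: phi_21 = phi_11 - phi_22 phi_11 = -0.1114 - (-0.411821)(-0.1114) = -0.157277.
Step k = 3:
  phi_33 = [rho(3) - phi_21 rho(2) - phi_22 rho(1)] / [1 - phi_21 rho(1) - phi_22 rho(2)]
    numerator   = -0.0389 - (-0.157277)(-0.3943) - (-0.411821)(-0.1114) = -0.14679107
    denominator = 1 - (-0.157277)(-0.1114) - (-0.411821)(-0.3943) = 0.82009848
  phi_33 = -0.14679107 / 0.82009848 = -0.179.
Therefore phi_{33} = -0.1790.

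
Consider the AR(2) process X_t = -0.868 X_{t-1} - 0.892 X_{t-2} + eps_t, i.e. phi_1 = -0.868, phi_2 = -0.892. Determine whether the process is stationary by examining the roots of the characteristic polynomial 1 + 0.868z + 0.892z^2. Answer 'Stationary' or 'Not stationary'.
\text{Stationary}

The AR(p) characteristic polynomial is P(z) = 1 + 0.868z + 0.892z^2.
Stationarity requires all roots to lie outside the unit circle, i.e. |z| > 1 for every root.
Set 1 + (0.868) z + (0.892) z^2 = 0, i.e. a z^2 + b z + c = 0 with a = 0.892, b = 0.868, c = 1.
Discriminant D = b^2 - 4ac = (0.868)^2 - 4*(0.892)*1 = 0.753424 - (3.568) = -2.814576.
D < 0, so the roots are the complex-conjugate pair z = (-b +/- i sqrt(-D)) / (2a) = -0.4865 +/- 0.9404i.
For a conjugate pair |z|^2 = z * conj(z) = (product of roots) = c/a = 1/(0.892) = 1.121076, so |z| = sqrt(1.121076) = 1.0588 for both roots.
Moduli of all roots: 1.0588, 1.0588.
All moduli strictly greater than 1? Yes.
Verdict: Stationary.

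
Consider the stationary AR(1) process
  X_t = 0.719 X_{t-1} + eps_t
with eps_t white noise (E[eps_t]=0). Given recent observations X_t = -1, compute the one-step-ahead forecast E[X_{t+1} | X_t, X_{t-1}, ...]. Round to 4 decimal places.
E[X_{t+1} \mid \mathcal F_t] = -0.7190

For an AR(p) model X_t = c + sum_i phi_i X_{t-i} + eps_t, the
one-step-ahead conditional mean is
  E[X_{t+1} | X_t, ...] = c + sum_i phi_i X_{t+1-i}.
Substitute known values:
  E[X_{t+1} | ...] = (0.719) * (-1)
                   = -0.7190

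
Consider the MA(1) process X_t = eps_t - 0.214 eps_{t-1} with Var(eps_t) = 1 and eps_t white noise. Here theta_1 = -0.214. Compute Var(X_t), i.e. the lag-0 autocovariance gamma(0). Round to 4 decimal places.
\gamma(0) = 1.0458

For an MA(q) process X_t = eps_t + sum_i theta_i eps_{t-i} with
Var(eps_t) = sigma^2, the variance is
  gamma(0) = sigma^2 * (1 + sum_i theta_i^2).
  sum_i theta_i^2 = (-0.214)^2 = 0.045796.
  gamma(0) = 1 * (1 + 0.045796) = 1 * 1.045796 = 1.045796, which rounds to 1.0458.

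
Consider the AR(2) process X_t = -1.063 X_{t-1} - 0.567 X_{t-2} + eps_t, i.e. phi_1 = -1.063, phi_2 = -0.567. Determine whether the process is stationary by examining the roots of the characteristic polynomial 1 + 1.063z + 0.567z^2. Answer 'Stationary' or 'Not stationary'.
\text{Stationary}

The AR(p) characteristic polynomial is P(z) = 1 + 1.063z + 0.567z^2.
Stationarity requires all roots to lie outside the unit circle, i.e. |z| > 1 for every root.
Set 1 + (1.063) z + (0.567) z^2 = 0, i.e. a z^2 + b z + c = 0 with a = 0.567, b = 1.063, c = 1.
Discriminant D = b^2 - 4ac = (1.063)^2 - 4*(0.567)*1 = 1.129969 - (2.268) = -1.138031.
D < 0, so the roots are the complex-conjugate pair z = (-b +/- i sqrt(-D)) / (2a) = -0.9374 +/- 0.9407i.
For a conjugate pair |z|^2 = z * conj(z) = (product of roots) = c/a = 1/(0.567) = 1.763668, so |z| = sqrt(1.763668) = 1.328 for both roots.
Moduli of all roots: 1.3280, 1.3280.
All moduli strictly greater than 1? Yes.
Verdict: Stationary.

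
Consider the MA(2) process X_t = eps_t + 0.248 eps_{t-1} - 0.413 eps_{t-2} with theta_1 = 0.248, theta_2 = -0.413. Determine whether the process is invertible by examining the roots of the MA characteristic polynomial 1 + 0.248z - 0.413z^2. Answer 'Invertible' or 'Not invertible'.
\text{Invertible}

The MA(q) characteristic polynomial is P(z) = 1 + 0.248z - 0.413z^2.
Invertibility requires all roots to lie outside the unit circle, i.e. |z| > 1 for every root.
Set 1 + (0.248) z + (-0.413) z^2 = 0, i.e. a z^2 + b z + c = 0 with a = -0.413, b = 0.248, c = 1.
Discriminant D = b^2 - 4ac = (0.248)^2 - 4*(-0.413)*1 = 0.061504 - (-1.652) = 1.713504.
D >= 0, so the roots are real: z = (-b +/- sqrt(D)) / (2a) = (-0.248 +/- 1.309009) / (-0.826).
  z_1 = (-0.248 + 1.309009) / (-0.826) = -1.2845,   |z_1| = 1.2845.
  z_2 = (-0.248 - 1.309009) / (-0.826) = 1.885,   |z_2| = 1.885.
Moduli of all roots: 1.2845, 1.8850.
All moduli strictly greater than 1? Yes.
Verdict: Invertible.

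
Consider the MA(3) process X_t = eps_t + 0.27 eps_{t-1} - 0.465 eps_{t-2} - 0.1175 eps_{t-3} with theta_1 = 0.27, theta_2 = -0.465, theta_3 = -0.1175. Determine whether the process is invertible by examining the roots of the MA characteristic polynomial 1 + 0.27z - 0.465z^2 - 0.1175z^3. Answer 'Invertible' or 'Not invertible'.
\text{Invertible}

The MA(q) characteristic polynomial is P(z) = 1 + 0.27z - 0.465z^2 - 0.1175z^3.
Invertibility requires all roots to lie outside the unit circle, i.e. |z| > 1 for every root.
Degree 3: look for a simple real root z0 first, then factor out (1 - z/z0) and solve the remaining quadratic.
Testing z0 = -4: P(-4) = 1 + (0.27)(-4) + (-0.465)(-4)^2 + (-0.1175)(-4)^3
  = 1 + (-1.08) + (-7.44) + (7.52) = 0.  So z_0 = -4 is a root, |z_0| = 4.
Divide out the factor (1 + 0.25 z) = (1 - z/z0) (since 1/z0 = -0.25):
  P(z) = (1 + 0.25 z)(1 + (0.02) z + (-0.47) z^2)
  [check: z-coef 0.02 - (-0.25) = 0.27; z^2-coef -0.47 - (-0.25)(0.02) = -0.465; z^3-coef -(-0.25)(-0.47) = -0.1175.]
Remaining roots from the quadratic factor 1 + (0.02) z + (-0.47) z^2:
  Set 1 + (0.02) z + (-0.47) z^2 = 0, i.e. a z^2 + b z + c = 0 with a = -0.47, b = 0.02, c = 1.
  Discriminant D = b^2 - 4ac = (0.02)^2 - 4*(-0.47)*1 = 0.0004 - (-1.88) = 1.8804.
  D >= 0, so the roots are real: z = (-b +/- sqrt(D)) / (2a) = (-0.02 +/- 1.371277) / (-0.94).
    z_1 = (-0.02 + 1.371277) / (-0.94) = -1.4375,   |z_1| = 1.4375.
    z_2 = (-0.02 - 1.371277) / (-0.94) = 1.4801,   |z_2| = 1.4801.
Moduli of all roots: 4.0000, 1.4375, 1.4801.
All moduli strictly greater than 1? Yes.
Verdict: Invertible.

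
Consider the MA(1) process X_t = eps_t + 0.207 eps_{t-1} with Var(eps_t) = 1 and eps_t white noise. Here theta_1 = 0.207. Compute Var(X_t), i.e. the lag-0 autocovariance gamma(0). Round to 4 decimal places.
\gamma(0) = 1.0428

For an MA(q) process X_t = eps_t + sum_i theta_i eps_{t-i} with
Var(eps_t) = sigma^2, the variance is
  gamma(0) = sigma^2 * (1 + sum_i theta_i^2).
  sum_i theta_i^2 = (0.207)^2 = 0.042849.
  gamma(0) = 1 * (1 + 0.042849) = 1 * 1.042849 = 1.042849, which rounds to 1.0428.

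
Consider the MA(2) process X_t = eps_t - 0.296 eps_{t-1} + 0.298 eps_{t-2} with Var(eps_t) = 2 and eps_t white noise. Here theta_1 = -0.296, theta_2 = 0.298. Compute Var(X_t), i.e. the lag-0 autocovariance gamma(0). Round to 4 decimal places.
\gamma(0) = 2.3528

For an MA(q) process X_t = eps_t + sum_i theta_i eps_{t-i} with
Var(eps_t) = sigma^2, the variance is
  gamma(0) = sigma^2 * (1 + sum_i theta_i^2).
  sum_i theta_i^2 = (-0.296)^2 + (0.298)^2 = 0.087616 + 0.088804 = 0.17642.
  gamma(0) = 2 * (1 + 0.17642) = 2 * 1.17642 = 2.35284, which rounds to 2.3528.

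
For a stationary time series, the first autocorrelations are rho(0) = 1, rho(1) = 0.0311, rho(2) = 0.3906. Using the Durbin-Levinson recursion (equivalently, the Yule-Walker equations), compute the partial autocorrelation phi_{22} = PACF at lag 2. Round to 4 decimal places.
\phi_{22} = 0.3900

The PACF at lag k is phi_{kk}, the last component of the solution
to the Yule-Walker system G_k phi = r_k where
  (G_k)_{ij} = rho(|i - j|), (r_k)_i = rho(i), i,j = 1..k.
Equivalently, Durbin-Levinson gives phi_{kk} iteratively:
  phi_{11} = rho(1)
  phi_{kk} = [rho(k) - sum_{j=1..k-1} phi_{k-1,j} rho(k-j)]
            / [1 - sum_{j=1..k-1} phi_{k-1,j} rho(j)],
  phi_{k,j} = phi_{k-1,j} - phi_{kk} phi_{k-1,k-j},  j = 1..k-1.
Step k = 1:
  phi_11 = rho(1) = 0.0311.
Step k = 2:
  phi_22 = [rho(2) - phi_11 rho(1)] / [1 - phi_11 rho(1)] = [0.3906 - (0.0311)(0.0311)] / [1 - (0.0311)(0.0311)]
         = 0.38963279 / 0.99903279 = 0.39.
Therefore phi_{22} = 0.3900.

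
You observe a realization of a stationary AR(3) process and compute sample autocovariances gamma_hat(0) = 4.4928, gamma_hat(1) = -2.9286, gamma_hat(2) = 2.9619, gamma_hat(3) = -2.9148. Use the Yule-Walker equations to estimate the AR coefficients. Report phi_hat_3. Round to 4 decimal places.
\hat\phi_{3} = -0.2680

The Yule-Walker equations for an AR(p) process read, in matrix form,
  Gamma_p phi = r_p,   with   (Gamma_p)_{ij} = gamma(|i - j|),
                       (r_p)_i = gamma(i),   i,j = 1..p.
Substitute the sample gammas (Toeplitz matrix and right-hand side of size 3):
  Gamma_p = [[4.4928, -2.9286, 2.9619], [-2.9286, 4.4928, -2.9286], [2.9619, -2.9286, 4.4928]]
  r_p     = [-2.9286, 2.9619, -2.9148]
Written out (R1..R3):
  (R1) 4.4928 phi_1 - 2.9286 phi_2 + 2.9619 phi_3 = -2.9286
  (R2) -2.9286 phi_1 + 4.4928 phi_2 - 2.9286 phi_3 = 2.9619
  (R3) 2.9619 phi_1 - 2.9286 phi_2 + 4.4928 phi_3 = -2.9148
Gaussian elimination:
  R2 <- R2 - (-2.9286/4.4928) R1 = R2 - (-0.651843) R1:  2.583813 phi_2 - 0.997906 phi_3 = 1.052913
  R3 <- R3 - (2.9619/4.4928) R1 = R3 - (0.659255) R1:  -0.997906 phi_2 + 2.540153 phi_3 = -0.984106
  R3 <- R3 - (-0.997906/2.583813) R2 = R3 - (-0.386215) R2:  2.154747 phi_3 = -0.577456
Back-substitution:
  phi_hat_3 = -0.577456 / 2.154747 = -0.267992
  phi_hat_2 = (1.052913 - (-0.997906)(-0.267992)) / 2.583813 = 0.304001
  phi_hat_1 = (-2.9286 - (-2.9286)(0.304001) - (2.9619)(-0.267992)) / 4.4928 = -0.277007
So phi_hat = [-0.2770, 0.3040, -0.2680].
Therefore phi_hat_3 = -0.2680.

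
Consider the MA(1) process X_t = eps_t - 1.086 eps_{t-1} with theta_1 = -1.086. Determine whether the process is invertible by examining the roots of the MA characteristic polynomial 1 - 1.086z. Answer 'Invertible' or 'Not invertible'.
\text{Not invertible}

The MA(q) characteristic polynomial is P(z) = 1 - 1.086z.
Invertibility requires all roots to lie outside the unit circle, i.e. |z| > 1 for every root.
This is linear in z: 1 + (-1.086) z = 0  =>  z = -1/(-1.086) = 0.92081,  |z| = 0.92081.
Moduli of all roots: 0.9208.
All moduli strictly greater than 1? No.
Verdict: Not invertible.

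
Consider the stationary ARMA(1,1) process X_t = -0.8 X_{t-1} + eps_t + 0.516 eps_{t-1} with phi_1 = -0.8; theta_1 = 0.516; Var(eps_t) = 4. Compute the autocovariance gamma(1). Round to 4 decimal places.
\gamma(1) = -1.8529

Multiply the model equation by X_{t-k} and take expectations. With theta_0 = psi_0 = 1 and psi_j the MA(infinity) weights, this gives
  gamma(k) - sum_i phi_i gamma(k-i) = c_k,
  c_k = sigma^2 * sum_{j=k..q} theta_j psi_{j-k}   (c_k = 0 for k > q),
using gamma(-m) = gamma(m).
psi-weights needed (psi_j = theta_j + sum_i phi_i psi_{j-i}):
  psi_1 = theta_1 + phi_1 = 0.516 + (-0.8) = -0.284
Right-hand sides:
  c_0 = sigma^2 (1 + theta_1 psi_1) = 4 * (1 + (0.516)(-0.284)) = 4 * 0.853456 = 3.413824
  c_1 = sigma^2 theta_1 = 4 * (0.516) = 2.064
  c_2 = 0
Equations for k = 0 and k = 1 (AR order 1):
  gamma(0) = phi_1 gamma(1) + c_0
  gamma(1) = phi_1 gamma(0) + c_1
Substituting the second into the first: gamma(0) (1 - phi_1^2) = c_0 + phi_1 c_1, so
  gamma(0) = (c_0 + phi_1 c_1) / (1 - phi_1^2) = (3.413824 + (-0.8)(2.064)) / (1 - (-0.8)^2) = 1.762624 / 0.36 = 4.896178.
  gamma(1) = phi_1 gamma(0) + c_1 = (-0.8)(4.896178) + (2.064) = -1.852942.
Therefore gamma(1) = -1.8529 (to 4 decimal places).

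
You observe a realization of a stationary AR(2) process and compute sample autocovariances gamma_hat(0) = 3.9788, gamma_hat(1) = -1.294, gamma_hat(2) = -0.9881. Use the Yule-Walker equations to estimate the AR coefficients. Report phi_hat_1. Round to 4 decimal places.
\hat\phi_{1} = -0.4540

The Yule-Walker equations for an AR(p) process read, in matrix form,
  Gamma_p phi = r_p,   with   (Gamma_p)_{ij} = gamma(|i - j|),
                       (r_p)_i = gamma(i),   i,j = 1..p.
Substitute the sample gammas (Toeplitz matrix and right-hand side of size 2):
  Gamma_p = [[3.9788, -1.294], [-1.294, 3.9788]]
  r_p     = [-1.294, -0.9881]
Written out:
  3.9788 phi_1 - 1.294 phi_2 = -1.294
  -1.294 phi_1 + 3.9788 phi_2 = -0.9881
Solve by Cramer's rule:
  det = gamma(0)^2 - gamma(1)^2 = (3.9788)^2 - (-1.294)^2 = 15.83084944 - 1.674436 = 14.15641344
  phi_hat_1 = [gamma(1) gamma(0) - gamma(1) gamma(2)] / det = [(-1.294)(3.9788) - (-1.294)(-0.9881)] / 14.15641344 = -6.4271686 / 14.15641344 = -0.454
  phi_hat_2 = [gamma(0) gamma(2) - gamma(1)^2] / det = [(3.9788)(-0.9881) - (-1.294)^2] / 14.15641344 = -5.60588828 / 14.15641344 = -0.396
So phi_hat = [-0.4540, -0.3960].
Therefore phi_hat_1 = -0.4540.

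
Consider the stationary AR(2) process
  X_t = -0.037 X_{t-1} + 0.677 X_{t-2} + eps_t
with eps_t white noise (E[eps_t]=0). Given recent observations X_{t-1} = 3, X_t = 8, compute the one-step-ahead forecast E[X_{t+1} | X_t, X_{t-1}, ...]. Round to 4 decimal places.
E[X_{t+1} \mid \mathcal F_t] = 1.7350

For an AR(p) model X_t = c + sum_i phi_i X_{t-i} + eps_t, the
one-step-ahead conditional mean is
  E[X_{t+1} | X_t, ...] = c + sum_i phi_i X_{t+1-i}.
Substitute known values:
  E[X_{t+1} | ...] = (-0.037) * (8) + (0.677) * (3)
                   = 1.7350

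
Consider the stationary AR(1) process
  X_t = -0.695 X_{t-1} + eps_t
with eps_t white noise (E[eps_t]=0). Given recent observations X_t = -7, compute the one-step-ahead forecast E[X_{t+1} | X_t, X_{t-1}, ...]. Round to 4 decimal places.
E[X_{t+1} \mid \mathcal F_t] = 4.8650

For an AR(p) model X_t = c + sum_i phi_i X_{t-i} + eps_t, the
one-step-ahead conditional mean is
  E[X_{t+1} | X_t, ...] = c + sum_i phi_i X_{t+1-i}.
Substitute known values:
  E[X_{t+1} | ...] = (-0.695) * (-7)
                   = 4.8650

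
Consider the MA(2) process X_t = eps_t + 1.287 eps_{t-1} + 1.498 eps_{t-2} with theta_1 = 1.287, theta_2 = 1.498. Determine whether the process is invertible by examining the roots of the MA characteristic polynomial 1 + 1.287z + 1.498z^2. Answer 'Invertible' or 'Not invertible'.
\text{Not invertible}

The MA(q) characteristic polynomial is P(z) = 1 + 1.287z + 1.498z^2.
Invertibility requires all roots to lie outside the unit circle, i.e. |z| > 1 for every root.
Set 1 + (1.287) z + (1.498) z^2 = 0, i.e. a z^2 + b z + c = 0 with a = 1.498, b = 1.287, c = 1.
Discriminant D = b^2 - 4ac = (1.287)^2 - 4*(1.498)*1 = 1.656369 - (5.992) = -4.335631.
D < 0, so the roots are the complex-conjugate pair z = (-b +/- i sqrt(-D)) / (2a) = -0.4296 +/- 0.695i.
For a conjugate pair |z|^2 = z * conj(z) = (product of roots) = c/a = 1/(1.498) = 0.667557, so |z| = sqrt(0.667557) = 0.817 for both roots.
Moduli of all roots: 0.8170, 0.8170.
All moduli strictly greater than 1? No.
Verdict: Not invertible.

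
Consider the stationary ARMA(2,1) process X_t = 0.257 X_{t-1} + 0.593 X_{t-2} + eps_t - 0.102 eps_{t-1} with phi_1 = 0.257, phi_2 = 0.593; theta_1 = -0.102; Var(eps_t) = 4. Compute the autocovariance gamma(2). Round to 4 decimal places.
\gamma(2) = 6.5745

Multiply the model equation by X_{t-k} and take expectations. With theta_0 = psi_0 = 1 and psi_j the MA(infinity) weights, this gives
  gamma(k) - sum_i phi_i gamma(k-i) = c_k,
  c_k = sigma^2 * sum_{j=k..q} theta_j psi_{j-k}   (c_k = 0 for k > q),
using gamma(-m) = gamma(m).
psi-weights needed (psi_j = theta_j + sum_i phi_i psi_{j-i}):
  psi_1 = theta_1 + phi_1 = -0.102 + (0.257) = 0.155
Right-hand sides:
  c_0 = sigma^2 (1 + theta_1 psi_1) = 4 * (1 + (-0.102)(0.155)) = 4 * 0.98419 = 3.93676
  c_1 = sigma^2 theta_1 = 4 * (-0.102) = -0.408
  c_2 = 0
Equations for k = 0, 1, 2 (AR order 2, c_2 = 0):
  (E0) gamma(0) = phi_1 gamma(1) + phi_2 gamma(2) + c_0
  (E1) gamma(1) = phi_1 gamma(0) + phi_2 gamma(1) + c_1
  (E2) gamma(2) = phi_1 gamma(1) + phi_2 gamma(0)
From (E1): gamma(1) = A gamma(0) + B with
  A = phi_1 / (1 - phi_2) = 0.257 / 0.407 = 0.63145,   B = c_1 / (1 - phi_2) = -0.408 / 0.407 = -1.002457.
Insert (E2) into (E0): gamma(0) (1 - phi_2^2) = phi_1 (1 + phi_2) gamma(1) + c_0.
  phi_1 (1 + phi_2) = (0.257)(1.593) = 0.409401,   1 - phi_2^2 = 0.648351.
Replace gamma(1) by A gamma(0) + B and collect gamma(0):
  gamma(0) [0.648351 - (0.409401)(0.63145)] = (0.409401)(-1.002457) + 3.93676
  gamma(0) * 0.389835 = 3.526353
  gamma(0) = 3.526353 / 0.389835 = 9.045761.
  gamma(1) = A gamma(0) + B = (0.63145)(9.045761) + (-1.002457) = 4.709485.
  gamma(2) = phi_1 gamma(1) + phi_2 gamma(0) = (0.257)(4.709485) + (0.593)(9.045761) = 6.574474.
Therefore gamma(2) = 6.5745 (to 4 decimal places).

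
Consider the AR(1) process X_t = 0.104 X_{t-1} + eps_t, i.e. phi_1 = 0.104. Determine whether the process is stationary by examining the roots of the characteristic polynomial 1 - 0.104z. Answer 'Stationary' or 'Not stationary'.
\text{Stationary}

The AR(p) characteristic polynomial is P(z) = 1 - 0.104z.
Stationarity requires all roots to lie outside the unit circle, i.e. |z| > 1 for every root.
This is linear in z: 1 + (-0.104) z = 0  =>  z = -1/(-0.104) = 9.615385,  |z| = 9.615385.
Moduli of all roots: 9.6154.
All moduli strictly greater than 1? Yes.
Verdict: Stationary.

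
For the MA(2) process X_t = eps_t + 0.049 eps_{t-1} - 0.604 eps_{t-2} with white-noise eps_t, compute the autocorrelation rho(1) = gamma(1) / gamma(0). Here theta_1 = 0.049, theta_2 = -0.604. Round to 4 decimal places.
\rho(1) = 0.0142

For an MA(q) process with theta_0 = 1, the autocovariance is
  gamma(k) = sigma^2 * sum_{i=0..q-k} theta_i * theta_{i+k},
and rho(k) = gamma(k) / gamma(0). Sigma^2 cancels.
  numerator   = (1)*(0.049) + (0.049)*(-0.604) = 0.019404.
  denominator = (1)^2 + (0.049)^2 + (-0.604)^2 = 1.367217.
  rho(1) = 0.019404 / 1.367217 = 0.0142.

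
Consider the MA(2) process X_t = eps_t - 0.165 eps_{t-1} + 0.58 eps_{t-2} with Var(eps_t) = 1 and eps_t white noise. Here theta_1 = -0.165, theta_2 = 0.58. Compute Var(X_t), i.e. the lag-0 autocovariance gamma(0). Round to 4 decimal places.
\gamma(0) = 1.3636

For an MA(q) process X_t = eps_t + sum_i theta_i eps_{t-i} with
Var(eps_t) = sigma^2, the variance is
  gamma(0) = sigma^2 * (1 + sum_i theta_i^2).
  sum_i theta_i^2 = (-0.165)^2 + (0.58)^2 = 0.027225 + 0.3364 = 0.363625.
  gamma(0) = 1 * (1 + 0.363625) = 1 * 1.363625 = 1.363625, which rounds to 1.3636.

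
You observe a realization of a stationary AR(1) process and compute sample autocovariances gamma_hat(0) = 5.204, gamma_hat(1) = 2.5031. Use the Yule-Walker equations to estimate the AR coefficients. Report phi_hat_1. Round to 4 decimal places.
\hat\phi_{1} = 0.4810

The Yule-Walker equations for an AR(p) process read, in matrix form,
  Gamma_p phi = r_p,   with   (Gamma_p)_{ij} = gamma(|i - j|),
                       (r_p)_i = gamma(i),   i,j = 1..p.
Substitute the sample gammas (Toeplitz matrix and right-hand side of size 1):
  Gamma_p = [[5.204]]
  r_p     = [2.5031]
With p = 1 this is the single equation gamma(0) phi_1 = gamma(1):
  phi_hat_1 = gamma(1) / gamma(0) = 2.5031 / 5.204 = 0.4810.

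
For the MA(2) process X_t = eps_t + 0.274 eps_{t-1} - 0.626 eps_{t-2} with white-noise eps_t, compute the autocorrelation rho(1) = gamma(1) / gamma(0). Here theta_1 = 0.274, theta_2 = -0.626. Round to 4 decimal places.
\rho(1) = 0.0699

For an MA(q) process with theta_0 = 1, the autocovariance is
  gamma(k) = sigma^2 * sum_{i=0..q-k} theta_i * theta_{i+k},
and rho(k) = gamma(k) / gamma(0). Sigma^2 cancels.
  numerator   = (1)*(0.274) + (0.274)*(-0.626) = 0.102476.
  denominator = (1)^2 + (0.274)^2 + (-0.626)^2 = 1.466952.
  rho(1) = 0.102476 / 1.466952 = 0.0699.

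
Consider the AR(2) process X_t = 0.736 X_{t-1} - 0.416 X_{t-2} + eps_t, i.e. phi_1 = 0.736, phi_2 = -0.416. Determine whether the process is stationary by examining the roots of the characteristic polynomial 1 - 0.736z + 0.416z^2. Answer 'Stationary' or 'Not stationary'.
\text{Stationary}

The AR(p) characteristic polynomial is P(z) = 1 - 0.736z + 0.416z^2.
Stationarity requires all roots to lie outside the unit circle, i.e. |z| > 1 for every root.
Set 1 + (-0.736) z + (0.416) z^2 = 0, i.e. a z^2 + b z + c = 0 with a = 0.416, b = -0.736, c = 1.
Discriminant D = b^2 - 4ac = (-0.736)^2 - 4*(0.416)*1 = 0.541696 - (1.664) = -1.122304.
D < 0, so the roots are the complex-conjugate pair z = (-b +/- i sqrt(-D)) / (2a) = 0.8846 +/- 1.2733i.
For a conjugate pair |z|^2 = z * conj(z) = (product of roots) = c/a = 1/(0.416) = 2.403846, so |z| = sqrt(2.403846) = 1.5504 for both roots.
Moduli of all roots: 1.5504, 1.5504.
All moduli strictly greater than 1? Yes.
Verdict: Stationary.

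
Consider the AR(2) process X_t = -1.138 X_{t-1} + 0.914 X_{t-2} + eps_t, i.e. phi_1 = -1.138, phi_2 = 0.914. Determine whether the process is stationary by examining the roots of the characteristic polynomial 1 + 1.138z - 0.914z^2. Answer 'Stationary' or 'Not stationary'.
\text{Not stationary}

The AR(p) characteristic polynomial is P(z) = 1 + 1.138z - 0.914z^2.
Stationarity requires all roots to lie outside the unit circle, i.e. |z| > 1 for every root.
Set 1 + (1.138) z + (-0.914) z^2 = 0, i.e. a z^2 + b z + c = 0 with a = -0.914, b = 1.138, c = 1.
Discriminant D = b^2 - 4ac = (1.138)^2 - 4*(-0.914)*1 = 1.295044 - (-3.656) = 4.951044.
D >= 0, so the roots are real: z = (-b +/- sqrt(D)) / (2a) = (-1.138 +/- 2.225094) / (-1.828).
  z_1 = (-1.138 + 2.225094) / (-1.828) = -0.5947,   |z_1| = 0.5947.
  z_2 = (-1.138 - 2.225094) / (-1.828) = 1.8398,   |z_2| = 1.8398.
Moduli of all roots: 0.5947, 1.8398.
All moduli strictly greater than 1? No.
Verdict: Not stationary.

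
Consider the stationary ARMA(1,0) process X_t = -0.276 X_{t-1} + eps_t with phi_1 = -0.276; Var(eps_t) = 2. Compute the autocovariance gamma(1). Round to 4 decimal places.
\gamma(1) = -0.5975

Multiply the model equation by X_{t-k} and take expectations. With theta_0 = psi_0 = 1 and psi_j the MA(infinity) weights, this gives
  gamma(k) - sum_i phi_i gamma(k-i) = c_k,
  c_k = sigma^2 * sum_{j=k..q} theta_j psi_{j-k}   (c_k = 0 for k > q),
using gamma(-m) = gamma(m).
Pure AR (q = 0): c_0 = sigma^2 = 2, c_k = 0 for k >= 1.
Equations for k = 0 and k = 1 (AR order 1):
  gamma(0) = phi_1 gamma(1) + c_0
  gamma(1) = phi_1 gamma(0) + c_1
Substituting the second into the first: gamma(0) (1 - phi_1^2) = c_0 + phi_1 c_1, so
  gamma(0) = c_0 / (1 - phi_1^2) = 2 / (1 - (-0.276)^2) = 2 / 0.923824 = 2.164915.
  gamma(1) = phi_1 gamma(0) = (-0.276)(2.164915) = -0.597516.
Therefore gamma(1) = -0.5975 (to 4 decimal places).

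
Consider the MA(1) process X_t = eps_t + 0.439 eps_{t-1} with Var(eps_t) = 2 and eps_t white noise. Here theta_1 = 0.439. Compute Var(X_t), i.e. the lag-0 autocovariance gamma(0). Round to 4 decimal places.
\gamma(0) = 2.3854

For an MA(q) process X_t = eps_t + sum_i theta_i eps_{t-i} with
Var(eps_t) = sigma^2, the variance is
  gamma(0) = sigma^2 * (1 + sum_i theta_i^2).
  sum_i theta_i^2 = (0.439)^2 = 0.192721.
  gamma(0) = 2 * (1 + 0.192721) = 2 * 1.192721 = 2.385442, which rounds to 2.3854.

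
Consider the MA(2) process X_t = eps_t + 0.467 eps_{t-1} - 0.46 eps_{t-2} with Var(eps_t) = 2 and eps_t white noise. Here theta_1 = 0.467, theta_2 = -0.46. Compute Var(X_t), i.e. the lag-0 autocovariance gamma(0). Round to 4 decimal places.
\gamma(0) = 2.8594

For an MA(q) process X_t = eps_t + sum_i theta_i eps_{t-i} with
Var(eps_t) = sigma^2, the variance is
  gamma(0) = sigma^2 * (1 + sum_i theta_i^2).
  sum_i theta_i^2 = (0.467)^2 + (-0.46)^2 = 0.218089 + 0.2116 = 0.429689.
  gamma(0) = 2 * (1 + 0.429689) = 2 * 1.429689 = 2.859378, which rounds to 2.8594.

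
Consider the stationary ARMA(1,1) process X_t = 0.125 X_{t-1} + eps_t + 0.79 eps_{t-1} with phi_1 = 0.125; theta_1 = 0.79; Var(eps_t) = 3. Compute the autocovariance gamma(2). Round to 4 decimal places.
\gamma(2) = 0.3830

Multiply the model equation by X_{t-k} and take expectations. With theta_0 = psi_0 = 1 and psi_j the MA(infinity) weights, this gives
  gamma(k) - sum_i phi_i gamma(k-i) = c_k,
  c_k = sigma^2 * sum_{j=k..q} theta_j psi_{j-k}   (c_k = 0 for k > q),
using gamma(-m) = gamma(m).
psi-weights needed (psi_j = theta_j + sum_i phi_i psi_{j-i}):
  psi_1 = theta_1 + phi_1 = 0.79 + (0.125) = 0.915
Right-hand sides:
  c_0 = sigma^2 (1 + theta_1 psi_1) = 3 * (1 + (0.79)(0.915)) = 3 * 1.72285 = 5.16855
  c_1 = sigma^2 theta_1 = 3 * (0.79) = 2.37
  c_2 = 0
Equations for k = 0 and k = 1 (AR order 1):
  gamma(0) = phi_1 gamma(1) + c_0
  gamma(1) = phi_1 gamma(0) + c_1
Substituting the second into the first: gamma(0) (1 - phi_1^2) = c_0 + phi_1 c_1, so
  gamma(0) = (c_0 + phi_1 c_1) / (1 - phi_1^2) = (5.16855 + (0.125)(2.37)) / (1 - (0.125)^2) = 5.4648 / 0.984375 = 5.551543.
  gamma(1) = phi_1 gamma(0) + c_1 = (0.125)(5.551543) + (2.37) = 3.063943.
For k = 2 (> q): gamma(2) = phi_1 gamma(1) = (0.125)(3.063943) = 0.382993.
Therefore gamma(2) = 0.3830 (to 4 decimal places).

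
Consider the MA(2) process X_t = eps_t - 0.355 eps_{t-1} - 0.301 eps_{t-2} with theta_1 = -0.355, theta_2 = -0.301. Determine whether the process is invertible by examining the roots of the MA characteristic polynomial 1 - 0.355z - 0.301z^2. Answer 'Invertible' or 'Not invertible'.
\text{Invertible}

The MA(q) characteristic polynomial is P(z) = 1 - 0.355z - 0.301z^2.
Invertibility requires all roots to lie outside the unit circle, i.e. |z| > 1 for every root.
Set 1 + (-0.355) z + (-0.301) z^2 = 0, i.e. a z^2 + b z + c = 0 with a = -0.301, b = -0.355, c = 1.
Discriminant D = b^2 - 4ac = (-0.355)^2 - 4*(-0.301)*1 = 0.126025 - (-1.204) = 1.330025.
D >= 0, so the roots are real: z = (-b +/- sqrt(D)) / (2a) = (0.355 +/- 1.153267) / (-0.602).
  z_1 = (0.355 + 1.153267) / (-0.602) = -2.5054,   |z_1| = 2.5054.
  z_2 = (0.355 - 1.153267) / (-0.602) = 1.326,   |z_2| = 1.326.
Moduli of all roots: 2.5054, 1.3260.
All moduli strictly greater than 1? Yes.
Verdict: Invertible.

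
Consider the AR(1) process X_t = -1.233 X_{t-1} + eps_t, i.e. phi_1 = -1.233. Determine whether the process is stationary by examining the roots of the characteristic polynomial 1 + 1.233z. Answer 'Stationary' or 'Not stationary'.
\text{Not stationary}

The AR(p) characteristic polynomial is P(z) = 1 + 1.233z.
Stationarity requires all roots to lie outside the unit circle, i.e. |z| > 1 for every root.
This is linear in z: 1 + (1.233) z = 0  =>  z = -1/(1.233) = -0.81103,  |z| = 0.81103.
Moduli of all roots: 0.8110.
All moduli strictly greater than 1? No.
Verdict: Not stationary.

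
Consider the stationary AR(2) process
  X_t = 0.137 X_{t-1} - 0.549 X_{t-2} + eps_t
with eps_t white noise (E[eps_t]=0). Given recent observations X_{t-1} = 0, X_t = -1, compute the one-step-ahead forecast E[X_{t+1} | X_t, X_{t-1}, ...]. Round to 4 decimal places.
E[X_{t+1} \mid \mathcal F_t] = -0.1370

For an AR(p) model X_t = c + sum_i phi_i X_{t-i} + eps_t, the
one-step-ahead conditional mean is
  E[X_{t+1} | X_t, ...] = c + sum_i phi_i X_{t+1-i}.
Substitute known values:
  E[X_{t+1} | ...] = (0.137) * (-1) + (-0.549) * (0)
                   = -0.1370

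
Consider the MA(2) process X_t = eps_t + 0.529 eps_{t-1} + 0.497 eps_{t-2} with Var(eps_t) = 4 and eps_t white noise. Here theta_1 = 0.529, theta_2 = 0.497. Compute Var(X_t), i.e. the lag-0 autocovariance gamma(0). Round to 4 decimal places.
\gamma(0) = 6.1074

For an MA(q) process X_t = eps_t + sum_i theta_i eps_{t-i} with
Var(eps_t) = sigma^2, the variance is
  gamma(0) = sigma^2 * (1 + sum_i theta_i^2).
  sum_i theta_i^2 = (0.529)^2 + (0.497)^2 = 0.279841 + 0.247009 = 0.52685.
  gamma(0) = 4 * (1 + 0.52685) = 4 * 1.52685 = 6.1074.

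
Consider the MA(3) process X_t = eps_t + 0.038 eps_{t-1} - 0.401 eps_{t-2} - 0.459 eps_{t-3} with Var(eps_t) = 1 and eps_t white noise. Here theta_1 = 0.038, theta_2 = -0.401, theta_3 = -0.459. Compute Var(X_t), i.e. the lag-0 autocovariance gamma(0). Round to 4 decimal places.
\gamma(0) = 1.3729

For an MA(q) process X_t = eps_t + sum_i theta_i eps_{t-i} with
Var(eps_t) = sigma^2, the variance is
  gamma(0) = sigma^2 * (1 + sum_i theta_i^2).
  sum_i theta_i^2 = (0.038)^2 + (-0.401)^2 + (-0.459)^2 = 0.001444 + 0.160801 + 0.210681 = 0.372926.
  gamma(0) = 1 * (1 + 0.372926) = 1 * 1.372926 = 1.372926, which rounds to 1.3729.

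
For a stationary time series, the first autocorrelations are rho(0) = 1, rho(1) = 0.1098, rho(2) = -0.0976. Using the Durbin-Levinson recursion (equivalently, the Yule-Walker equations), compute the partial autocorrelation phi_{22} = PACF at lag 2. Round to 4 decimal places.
\phi_{22} = -0.1110

The PACF at lag k is phi_{kk}, the last component of the solution
to the Yule-Walker system G_k phi = r_k where
  (G_k)_{ij} = rho(|i - j|), (r_k)_i = rho(i), i,j = 1..k.
Equivalently, Durbin-Levinson gives phi_{kk} iteratively:
  phi_{11} = rho(1)
  phi_{kk} = [rho(k) - sum_{j=1..k-1} phi_{k-1,j} rho(k-j)]
            / [1 - sum_{j=1..k-1} phi_{k-1,j} rho(j)],
  phi_{k,j} = phi_{k-1,j} - phi_{kk} phi_{k-1,k-j},  j = 1..k-1.
Step k = 1:
  phi_11 = rho(1) = 0.1098.
Step k = 2:
  phi_22 = [rho(2) - phi_11 rho(1)] / [1 - phi_11 rho(1)] = [-0.0976 - (0.1098)(0.1098)] / [1 - (0.1098)(0.1098)]
         = -0.10965604 / 0.98794396 = -0.111.
Therefore phi_{22} = -0.1110.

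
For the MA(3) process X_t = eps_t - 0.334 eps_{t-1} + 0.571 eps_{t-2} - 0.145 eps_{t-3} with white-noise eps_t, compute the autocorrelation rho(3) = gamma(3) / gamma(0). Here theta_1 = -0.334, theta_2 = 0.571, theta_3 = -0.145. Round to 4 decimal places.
\rho(3) = -0.0994

For an MA(q) process with theta_0 = 1, the autocovariance is
  gamma(k) = sigma^2 * sum_{i=0..q-k} theta_i * theta_{i+k},
and rho(k) = gamma(k) / gamma(0). Sigma^2 cancels.
  numerator   = (1)*(-0.145) = -0.145.
  denominator = (1)^2 + (-0.334)^2 + (0.571)^2 + (-0.145)^2 = 1.458622.
  rho(3) = -0.145 / 1.458622 = -0.0994.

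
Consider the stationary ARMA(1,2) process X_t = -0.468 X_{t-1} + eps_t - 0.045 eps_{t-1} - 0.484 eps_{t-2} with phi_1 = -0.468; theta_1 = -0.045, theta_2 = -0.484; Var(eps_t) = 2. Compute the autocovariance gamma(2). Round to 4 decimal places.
\gamma(2) = -0.5716

Multiply the model equation by X_{t-k} and take expectations. With theta_0 = psi_0 = 1 and psi_j the MA(infinity) weights, this gives
  gamma(k) - sum_i phi_i gamma(k-i) = c_k,
  c_k = sigma^2 * sum_{j=k..q} theta_j psi_{j-k}   (c_k = 0 for k > q),
using gamma(-m) = gamma(m).
psi-weights needed (psi_j = theta_j + sum_i phi_i psi_{j-i}):
  psi_1 = theta_1 + phi_1 = -0.045 + (-0.468) = -0.513
  psi_2 = theta_2 + phi_1 psi_1 = -0.484 + (-0.468)(-0.513) = -0.243916
Right-hand sides:
  c_0 = sigma^2 (1 + theta_1 psi_1 + theta_2 psi_2) = 2 * (1 + (-0.045)(-0.513) + (-0.484)(-0.243916)) = 2 * 1.14114 = 2.282281
  c_1 = sigma^2 (theta_1 + theta_2 psi_1) = 2 * (-0.045 + (-0.484)(-0.513)) = 0.406584
  c_2 = sigma^2 theta_2 = 2 * (-0.484) = -0.968
Equations for k = 0 and k = 1 (AR order 1):
  gamma(0) = phi_1 gamma(1) + c_0
  gamma(1) = phi_1 gamma(0) + c_1
Substituting the second into the first: gamma(0) (1 - phi_1^2) = c_0 + phi_1 c_1, so
  gamma(0) = (c_0 + phi_1 c_1) / (1 - phi_1^2) = (2.282281 + (-0.468)(0.406584)) / (1 - (-0.468)^2) = 2.091999 / 0.780976 = 2.678699.
  gamma(1) = phi_1 gamma(0) + c_1 = (-0.468)(2.678699) + (0.406584) = -0.847047.
For k = 2: gamma(2) = phi_1 gamma(1) + c_2
  = (-0.468)(-0.847047) + (-0.968) = -0.571582.
Therefore gamma(2) = -0.5716 (to 4 decimal places).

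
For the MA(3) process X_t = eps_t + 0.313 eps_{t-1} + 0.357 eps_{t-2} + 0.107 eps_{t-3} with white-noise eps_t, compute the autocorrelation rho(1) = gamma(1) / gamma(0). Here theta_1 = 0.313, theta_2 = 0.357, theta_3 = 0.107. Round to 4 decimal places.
\rho(1) = 0.3743

For an MA(q) process with theta_0 = 1, the autocovariance is
  gamma(k) = sigma^2 * sum_{i=0..q-k} theta_i * theta_{i+k},
and rho(k) = gamma(k) / gamma(0). Sigma^2 cancels.
  numerator   = (1)*(0.313) + (0.313)*(0.357) + (0.357)*(0.107) = 0.46294.
  denominator = (1)^2 + (0.313)^2 + (0.357)^2 + (0.107)^2 = 1.236867.
  rho(1) = 0.46294 / 1.236867 = 0.3743.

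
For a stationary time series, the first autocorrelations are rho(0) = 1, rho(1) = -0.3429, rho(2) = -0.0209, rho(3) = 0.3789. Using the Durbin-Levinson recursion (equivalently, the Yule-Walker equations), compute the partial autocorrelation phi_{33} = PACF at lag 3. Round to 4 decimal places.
\phi_{33} = 0.3681

The PACF at lag k is phi_{kk}, the last component of the solution
to the Yule-Walker system G_k phi = r_k where
  (G_k)_{ij} = rho(|i - j|), (r_k)_i = rho(i), i,j = 1..k.
Equivalently, Durbin-Levinson gives phi_{kk} iteratively:
  phi_{11} = rho(1)
  phi_{kk} = [rho(k) - sum_{j=1..k-1} phi_{k-1,j} rho(k-j)]
            / [1 - sum_{j=1..k-1} phi_{k-1,j} rho(j)],
  phi_{k,j} = phi_{k-1,j} - phi_{kk} phi_{k-1,k-j},  j = 1..k-1.
Step k = 1:
  phi_11 = rho(1) = -0.3429.
Step k = 2:
  phi_22 = [rho(2) - phi_11 rho(1)] / [1 - phi_11 rho(1)] = [-0.0209 - (-0.3429)(-0.3429)] / [1 - (-0.3429)(-0.3429)]
         = -0.13848041 / 0.88241959 = -0.156933.
  Update: phi_21 = phi_11 - phi_22 phi_11 = -0.3429 - (-0.156933)(-0.3429) = -0.396712.
Step k = 3:
  phi_33 = [rho(3) - phi_21 rho(2) - phi_22 rho(1)] / [1 - phi_21 rho(1) - phi_22 rho(2)]
    numerator   = 0.3789 - (-0.396712)(-0.0209) - (-0.156933)(-0.3429) = 0.31679652
    denominator = 1 - (-0.396712)(-0.3429) - (-0.156933)(-0.0209) = 0.8606875
  phi_33 = 0.31679652 / 0.8606875 = 0.3681.
Therefore phi_{33} = 0.3681.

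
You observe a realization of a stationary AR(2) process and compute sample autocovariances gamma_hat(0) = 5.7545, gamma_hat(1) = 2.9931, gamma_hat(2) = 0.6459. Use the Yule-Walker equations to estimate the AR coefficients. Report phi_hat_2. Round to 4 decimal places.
\hat\phi_{2} = -0.2170

The Yule-Walker equations for an AR(p) process read, in matrix form,
  Gamma_p phi = r_p,   with   (Gamma_p)_{ij} = gamma(|i - j|),
                       (r_p)_i = gamma(i),   i,j = 1..p.
Substitute the sample gammas (Toeplitz matrix and right-hand side of size 2):
  Gamma_p = [[5.7545, 2.9931], [2.9931, 5.7545]]
  r_p     = [2.9931, 0.6459]
Written out:
  5.7545 phi_1 + 2.9931 phi_2 = 2.9931
  2.9931 phi_1 + 5.7545 phi_2 = 0.6459
Solve by Cramer's rule:
  det = gamma(0)^2 - gamma(1)^2 = (5.7545)^2 - (2.9931)^2 = 33.11427025 - 8.95864761 = 24.15562264
  phi_hat_1 = [gamma(1) gamma(0) - gamma(1) gamma(2)] / det = [(2.9931)(5.7545) - (2.9931)(0.6459)] / 24.15562264 = 15.29055066 / 24.15562264 = 0.633
  phi_hat_2 = [gamma(0) gamma(2) - gamma(1)^2] / det = [(5.7545)(0.6459) - (2.9931)^2] / 24.15562264 = -5.24181606 / 24.15562264 = -0.217
So phi_hat = [0.6330, -0.2170].
Therefore phi_hat_2 = -0.2170.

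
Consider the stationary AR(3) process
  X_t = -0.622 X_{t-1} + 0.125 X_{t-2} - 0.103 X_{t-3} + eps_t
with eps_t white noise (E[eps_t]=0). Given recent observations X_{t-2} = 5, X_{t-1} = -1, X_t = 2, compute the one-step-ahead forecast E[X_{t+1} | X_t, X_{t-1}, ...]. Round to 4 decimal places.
E[X_{t+1} \mid \mathcal F_t] = -1.8840

For an AR(p) model X_t = c + sum_i phi_i X_{t-i} + eps_t, the
one-step-ahead conditional mean is
  E[X_{t+1} | X_t, ...] = c + sum_i phi_i X_{t+1-i}.
Substitute known values:
  E[X_{t+1} | ...] = (-0.622) * (2) + (0.125) * (-1) + (-0.103) * (5)
                   = -1.8840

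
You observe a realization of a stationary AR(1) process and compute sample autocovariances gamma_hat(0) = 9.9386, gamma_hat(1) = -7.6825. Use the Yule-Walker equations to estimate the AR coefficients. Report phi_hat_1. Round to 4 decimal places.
\hat\phi_{1} = -0.7730

The Yule-Walker equations for an AR(p) process read, in matrix form,
  Gamma_p phi = r_p,   with   (Gamma_p)_{ij} = gamma(|i - j|),
                       (r_p)_i = gamma(i),   i,j = 1..p.
Substitute the sample gammas (Toeplitz matrix and right-hand side of size 1):
  Gamma_p = [[9.9386]]
  r_p     = [-7.6825]
With p = 1 this is the single equation gamma(0) phi_1 = gamma(1):
  phi_hat_1 = gamma(1) / gamma(0) = -7.6825 / 9.9386 = -0.7730.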